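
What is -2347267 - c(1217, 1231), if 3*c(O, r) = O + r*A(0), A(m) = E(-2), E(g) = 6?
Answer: -7050404/3 ≈ -2.3501e+6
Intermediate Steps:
A(m) = 6
c(O, r) = 2*r + O/3 (c(O, r) = (O + r*6)/3 = (O + 6*r)/3 = 2*r + O/3)
-2347267 - c(1217, 1231) = -2347267 - (2*1231 + (1/3)*1217) = -2347267 - (2462 + 1217/3) = -2347267 - 1*8603/3 = -2347267 - 8603/3 = -7050404/3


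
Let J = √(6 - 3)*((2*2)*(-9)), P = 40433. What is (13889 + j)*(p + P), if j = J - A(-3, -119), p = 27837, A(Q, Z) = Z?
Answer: 956326160 - 2457720*√3 ≈ 9.5207e+8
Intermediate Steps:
J = -36*√3 (J = √3*(4*(-9)) = √3*(-36) = -36*√3 ≈ -62.354)
j = 119 - 36*√3 (j = -36*√3 - 1*(-119) = -36*√3 + 119 = 119 - 36*√3 ≈ 56.646)
(13889 + j)*(p + P) = (13889 + (119 - 36*√3))*(27837 + 40433) = (14008 - 36*√3)*68270 = 956326160 - 2457720*√3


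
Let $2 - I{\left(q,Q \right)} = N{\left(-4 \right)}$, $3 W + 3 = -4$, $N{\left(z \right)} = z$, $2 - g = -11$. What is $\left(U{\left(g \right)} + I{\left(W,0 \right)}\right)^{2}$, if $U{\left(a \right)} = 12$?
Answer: $324$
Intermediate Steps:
$g = 13$ ($g = 2 - -11 = 2 + 11 = 13$)
$W = - \frac{7}{3}$ ($W = -1 + \frac{1}{3} \left(-4\right) = -1 - \frac{4}{3} = - \frac{7}{3} \approx -2.3333$)
$I{\left(q,Q \right)} = 6$ ($I{\left(q,Q \right)} = 2 - -4 = 2 + 4 = 6$)
$\left(U{\left(g \right)} + I{\left(W,0 \right)}\right)^{2} = \left(12 + 6\right)^{2} = 18^{2} = 324$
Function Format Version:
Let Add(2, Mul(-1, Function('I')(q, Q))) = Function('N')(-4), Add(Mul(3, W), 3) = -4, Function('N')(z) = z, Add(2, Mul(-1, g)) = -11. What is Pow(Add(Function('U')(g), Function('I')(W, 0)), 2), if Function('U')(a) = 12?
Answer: 324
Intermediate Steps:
g = 13 (g = Add(2, Mul(-1, -11)) = Add(2, 11) = 13)
W = Rational(-7, 3) (W = Add(-1, Mul(Rational(1, 3), -4)) = Add(-1, Rational(-4, 3)) = Rational(-7, 3) ≈ -2.3333)
Function('I')(q, Q) = 6 (Function('I')(q, Q) = Add(2, Mul(-1, -4)) = Add(2, 4) = 6)
Pow(Add(Function('U')(g), Function('I')(W, 0)), 2) = Pow(Add(12, 6), 2) = Pow(18, 2) = 324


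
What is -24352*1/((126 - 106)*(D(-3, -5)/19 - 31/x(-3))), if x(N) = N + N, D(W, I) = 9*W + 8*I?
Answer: -694032/935 ≈ -742.28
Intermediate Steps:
D(W, I) = 8*I + 9*W
x(N) = 2*N
-24352*1/((126 - 106)*(D(-3, -5)/19 - 31/x(-3))) = -24352*1/((126 - 106)*((8*(-5) + 9*(-3))/19 - 31/(2*(-3)))) = -24352*1/(20*((-40 - 27)*(1/19) - 31/(-6))) = -24352*1/(20*(-67*1/19 - 31*(-⅙))) = -24352*1/(20*(-67/19 + 31/6)) = -24352/(20*(187/114)) = -24352/1870/57 = -24352*57/1870 = -694032/935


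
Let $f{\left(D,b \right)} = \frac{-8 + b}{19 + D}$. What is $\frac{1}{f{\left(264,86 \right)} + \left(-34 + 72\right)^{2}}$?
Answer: $\frac{283}{408730} \approx 0.00069239$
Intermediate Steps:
$f{\left(D,b \right)} = \frac{-8 + b}{19 + D}$
$\frac{1}{f{\left(264,86 \right)} + \left(-34 + 72\right)^{2}} = \frac{1}{\frac{-8 + 86}{19 + 264} + \left(-34 + 72\right)^{2}} = \frac{1}{\frac{1}{283} \cdot 78 + 38^{2}} = \frac{1}{\frac{1}{283} \cdot 78 + 1444} = \frac{1}{\frac{78}{283} + 1444} = \frac{1}{\frac{408730}{283}} = \frac{283}{408730}$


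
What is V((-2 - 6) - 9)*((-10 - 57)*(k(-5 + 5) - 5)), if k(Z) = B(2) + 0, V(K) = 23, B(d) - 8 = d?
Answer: -7705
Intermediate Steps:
B(d) = 8 + d
k(Z) = 10 (k(Z) = (8 + 2) + 0 = 10 + 0 = 10)
V((-2 - 6) - 9)*((-10 - 57)*(k(-5 + 5) - 5)) = 23*((-10 - 57)*(10 - 5)) = 23*(-67*5) = 23*(-335) = -7705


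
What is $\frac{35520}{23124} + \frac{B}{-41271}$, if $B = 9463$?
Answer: $\frac{103926959}{79529217} \approx 1.3068$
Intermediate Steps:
$\frac{35520}{23124} + \frac{B}{-41271} = \frac{35520}{23124} + \frac{9463}{-41271} = 35520 \cdot \frac{1}{23124} + 9463 \left(- \frac{1}{41271}\right) = \frac{2960}{1927} - \frac{9463}{41271} = \frac{103926959}{79529217}$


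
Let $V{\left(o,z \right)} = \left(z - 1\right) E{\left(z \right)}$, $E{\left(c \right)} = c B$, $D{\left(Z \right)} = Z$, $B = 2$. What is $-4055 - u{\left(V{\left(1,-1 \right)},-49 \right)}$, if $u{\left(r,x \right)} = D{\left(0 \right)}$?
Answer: $-4055$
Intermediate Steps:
$E{\left(c \right)} = 2 c$ ($E{\left(c \right)} = c 2 = 2 c$)
$V{\left(o,z \right)} = 2 z \left(-1 + z\right)$ ($V{\left(o,z \right)} = \left(z - 1\right) 2 z = \left(-1 + z\right) 2 z = 2 z \left(-1 + z\right)$)
$u{\left(r,x \right)} = 0$
$-4055 - u{\left(V{\left(1,-1 \right)},-49 \right)} = -4055 - 0 = -4055 + 0 = -4055$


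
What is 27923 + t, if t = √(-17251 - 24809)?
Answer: 27923 + 2*I*√10515 ≈ 27923.0 + 205.09*I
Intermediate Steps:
t = 2*I*√10515 (t = √(-42060) = 2*I*√10515 ≈ 205.09*I)
27923 + t = 27923 + 2*I*√10515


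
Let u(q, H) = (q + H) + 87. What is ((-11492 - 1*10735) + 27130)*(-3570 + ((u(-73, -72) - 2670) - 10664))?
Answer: -83164686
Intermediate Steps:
u(q, H) = 87 + H + q (u(q, H) = (H + q) + 87 = 87 + H + q)
((-11492 - 1*10735) + 27130)*(-3570 + ((u(-73, -72) - 2670) - 10664)) = ((-11492 - 1*10735) + 27130)*(-3570 + (((87 - 72 - 73) - 2670) - 10664)) = ((-11492 - 10735) + 27130)*(-3570 + ((-58 - 2670) - 10664)) = (-22227 + 27130)*(-3570 + (-2728 - 10664)) = 4903*(-3570 - 13392) = 4903*(-16962) = -83164686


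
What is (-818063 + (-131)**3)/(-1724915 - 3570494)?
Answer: 438022/756487 ≈ 0.57902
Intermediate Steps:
(-818063 + (-131)**3)/(-1724915 - 3570494) = (-818063 - 2248091)/(-5295409) = -3066154*(-1/5295409) = 438022/756487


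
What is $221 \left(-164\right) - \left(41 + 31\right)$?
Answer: $-36316$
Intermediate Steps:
$221 \left(-164\right) - \left(41 + 31\right) = -36244 - 72 = -36316$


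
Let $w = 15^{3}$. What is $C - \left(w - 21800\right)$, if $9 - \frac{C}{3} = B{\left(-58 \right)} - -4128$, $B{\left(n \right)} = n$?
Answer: $6242$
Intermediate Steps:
$C = -12183$ ($C = 27 - 3 \left(-58 - -4128\right) = 27 - 3 \left(-58 + 4128\right) = 27 - 12210 = -12183$)
$w = 3375$
$C - \left(w - 21800\right) = -12183 - \left(3375 - 21800\right) = -12183 - -18425 = -12183 + 18425 = 6242$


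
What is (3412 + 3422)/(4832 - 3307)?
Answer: 6834/1525 ≈ 4.4813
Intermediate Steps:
(3412 + 3422)/(4832 - 3307) = 6834/1525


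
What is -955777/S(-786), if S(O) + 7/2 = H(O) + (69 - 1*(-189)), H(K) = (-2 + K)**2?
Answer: -1911554/1242397 ≈ -1.5386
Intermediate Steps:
S(O) = 509/2 + (-2 + O)**2 (S(O) = -7/2 + ((-2 + O)**2 + (69 - 1*(-189))) = -7/2 + ((-2 + O)**2 + (69 + 189)) = -7/2 + ((-2 + O)**2 + 258) = -7/2 + (258 + (-2 + O)**2) = 509/2 + (-2 + O)**2)
-955777/S(-786) = -955777/(509/2 + (-2 - 786)**2) = -955777/(509/2 + (-788)**2) = -955777/(509/2 + 620944) = -955777/1242397/2 = -955777*2/1242397 = -1911554/1242397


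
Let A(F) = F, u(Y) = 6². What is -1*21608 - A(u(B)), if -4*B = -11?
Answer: -21644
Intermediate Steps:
B = 11/4 (B = -¼*(-11) = 11/4 ≈ 2.7500)
u(Y) = 36
-1*21608 - A(u(B)) = -1*21608 - 1*36 = -21608 - 36 = -21644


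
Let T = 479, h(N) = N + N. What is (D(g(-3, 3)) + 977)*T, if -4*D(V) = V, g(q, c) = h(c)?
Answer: 934529/2 ≈ 4.6726e+5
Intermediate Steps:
h(N) = 2*N
g(q, c) = 2*c
D(V) = -V/4
(D(g(-3, 3)) + 977)*T = (-3/2 + 977)*479 = (1951/2)*479 = 934529/2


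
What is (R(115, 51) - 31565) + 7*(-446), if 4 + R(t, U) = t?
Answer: -34576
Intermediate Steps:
R(t, U) = -4 + t
(R(115, 51) - 31565) + 7*(-446) = ((-4 + 115) - 31565) + 7*(-446) = (111 - 31565) - 3122 = -31454 - 3122 = -34576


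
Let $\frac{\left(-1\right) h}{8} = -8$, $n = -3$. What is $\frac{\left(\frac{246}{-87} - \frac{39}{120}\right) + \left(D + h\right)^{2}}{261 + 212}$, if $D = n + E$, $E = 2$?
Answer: $\frac{4600383}{548680} \approx 8.3845$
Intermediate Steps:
$h = 64$ ($h = \left(-8\right) \left(-8\right) = 64$)
$D = -1$ ($D = -3 + 2 = -1$)
$\frac{\left(\frac{246}{-87} - \frac{39}{120}\right) + \left(D + h\right)^{2}}{261 + 212} = \frac{\left(\frac{246}{-87} - \frac{39}{120}\right) + \left(-1 + 64\right)^{2}}{261 + 212} = \frac{\left(246 \left(- \frac{1}{87}\right) - \frac{13}{40}\right) + 63^{2}}{473} = \left(\left(- \frac{82}{29} - \frac{13}{40}\right) + 3969\right) \frac{1}{473} = \left(- \frac{3657}{1160} + 3969\right) \frac{1}{473} = \frac{4600383}{1160} \cdot \frac{1}{473} = \frac{4600383}{548680}$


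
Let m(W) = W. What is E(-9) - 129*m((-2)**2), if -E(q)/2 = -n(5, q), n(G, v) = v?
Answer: -534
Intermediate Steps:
E(q) = 2*q (E(q) = -(-2)*q = 2*q)
E(-9) - 129*m((-2)**2) = 2*(-9) - 129*(-2)**2 = -18 - 129*4 = -18 - 516 = -534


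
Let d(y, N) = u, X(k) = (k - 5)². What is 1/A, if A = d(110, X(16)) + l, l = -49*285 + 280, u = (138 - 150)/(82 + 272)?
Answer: -59/807417 ≈ -7.3073e-5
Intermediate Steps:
X(k) = (-5 + k)²
u = -2/59 (u = -12/354 = -12*1/354 = -2/59 ≈ -0.033898)
d(y, N) = -2/59
l = -13685 (l = -13965 + 280 = -13685)
A = -807417/59 (A = -2/59 - 13685 = -807417/59 ≈ -13685.)
1/A = 1/(-807417/59) = -59/807417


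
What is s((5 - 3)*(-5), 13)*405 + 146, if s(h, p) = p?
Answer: 5411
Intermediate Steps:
s((5 - 3)*(-5), 13)*405 + 146 = 13*405 + 146 = 5265 + 146 = 5411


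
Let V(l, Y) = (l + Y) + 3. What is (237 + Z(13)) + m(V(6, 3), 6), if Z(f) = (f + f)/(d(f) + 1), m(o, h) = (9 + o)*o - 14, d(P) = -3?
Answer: 462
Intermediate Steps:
V(l, Y) = 3 + Y + l (V(l, Y) = (Y + l) + 3 = 3 + Y + l)
m(o, h) = -14 + o*(9 + o) (m(o, h) = o*(9 + o) - 14 = -14 + o*(9 + o))
Z(f) = -f (Z(f) = (f + f)/(-3 + 1) = (2*f)/(-2) = (2*f)*(-½) = -f)
(237 + Z(13)) + m(V(6, 3), 6) = (237 - 1*13) + (-14 + (3 + 3 + 6)² + 9*(3 + 3 + 6)) = (237 - 13) + (-14 + 12² + 9*12) = 224 + (-14 + 144 + 108) = 224 + 238 = 462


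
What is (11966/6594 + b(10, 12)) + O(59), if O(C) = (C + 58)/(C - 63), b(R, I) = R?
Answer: -229937/13188 ≈ -17.435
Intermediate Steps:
O(C) = (58 + C)/(-63 + C)
(11966/6594 + b(10, 12)) + O(59) = (11966/6594 + 10) + (58 + 59)/(-63 + 59) = (11966*(1/6594) + 10) + 117/(-4) = (5983/3297 + 10) - 1/4*117 = 38953/3297 - 117/4 = -229937/13188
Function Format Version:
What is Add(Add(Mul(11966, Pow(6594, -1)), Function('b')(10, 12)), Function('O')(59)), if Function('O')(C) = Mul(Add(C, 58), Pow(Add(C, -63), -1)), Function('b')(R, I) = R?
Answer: Rational(-229937, 13188) ≈ -17.435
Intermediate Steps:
Function('O')(C) = Mul(Pow(Add(-63, C), -1), Add(58, C)) (Function('O')(C) = Mul(Add(58, C), Pow(Add(-63, C), -1)) = Mul(Pow(Add(-63, C), -1), Add(58, C)))
Add(Add(Mul(11966, Pow(6594, -1)), Function('b')(10, 12)), Function('O')(59)) = Add(Add(Mul(11966, Pow(6594, -1)), 10), Mul(Pow(Add(-63, 59), -1), Add(58, 59))) = Add(Add(Mul(11966, Rational(1, 6594)), 10), Mul(Pow(-4, -1), 117)) = Add(Add(Rational(5983, 3297), 10), Mul(Rational(-1, 4), 117)) = Add(Rational(38953, 3297), Rational(-117, 4)) = Rational(-229937, 13188)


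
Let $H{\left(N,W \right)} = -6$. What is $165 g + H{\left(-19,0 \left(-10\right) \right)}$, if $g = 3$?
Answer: $489$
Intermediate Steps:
$165 g + H{\left(-19,0 \left(-10\right) \right)} = 165 \cdot 3 - 6 = 495 - 6 = 489$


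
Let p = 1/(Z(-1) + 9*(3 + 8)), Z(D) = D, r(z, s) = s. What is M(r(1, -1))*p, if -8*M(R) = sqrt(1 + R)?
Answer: 0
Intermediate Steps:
M(R) = -sqrt(1 + R)/8
p = 1/98 (p = 1/(-1 + 9*(3 + 8)) = 1/(-1 + 9*11) = 1/(-1 + 99) = 1/98 ≈ 0.010204)
M(r(1, -1))*p = -sqrt(1 - 1)/8*(1/98) = -sqrt(0)/8*(1/98) = -1/8*0*(1/98) = 0*(1/98) = 0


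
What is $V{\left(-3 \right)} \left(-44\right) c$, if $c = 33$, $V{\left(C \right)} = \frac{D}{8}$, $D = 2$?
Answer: $-363$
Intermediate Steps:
$V{\left(C \right)} = \frac{1}{4}$ ($V{\left(C \right)} = \frac{2}{8} = 2 \cdot \frac{1}{8} = \frac{1}{4}$)
$V{\left(-3 \right)} \left(-44\right) c = \frac{1}{4} \left(-44\right) 33 = \left(-11\right) 33 = -363$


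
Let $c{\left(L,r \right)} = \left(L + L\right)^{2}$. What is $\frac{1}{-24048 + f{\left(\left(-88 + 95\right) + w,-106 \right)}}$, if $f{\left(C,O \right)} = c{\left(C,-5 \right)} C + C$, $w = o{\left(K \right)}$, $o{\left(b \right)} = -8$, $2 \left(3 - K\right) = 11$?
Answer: $- \frac{1}{24053} \approx -4.1575 \cdot 10^{-5}$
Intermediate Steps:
$K = - \frac{5}{2}$ ($K = 3 - \frac{11}{2} = - \frac{5}{2} \approx -2.5$)
$c{\left(L,r \right)} = 4 L^{2}$ ($c{\left(L,r \right)} = \left(2 L\right)^{2} = 4 L^{2}$)
$w = -8$
$f{\left(C,O \right)} = C + 4 C^{3}$ ($f{\left(C,O \right)} = 4 C^{2} C + C = 4 C^{3} + C = C + 4 C^{3}$)
$\frac{1}{-24048 + f{\left(\left(-88 + 95\right) + w,-106 \right)}} = \frac{1}{-24048 + \left(\left(\left(-88 + 95\right) - 8\right) + 4 \left(\left(-88 + 95\right) - 8\right)^{3}\right)} = \frac{1}{-24048 + \left(\left(7 - 8\right) + 4 \left(7 - 8\right)^{3}\right)} = \frac{1}{-24048 + \left(-1 + 4 \left(-1\right)^{3}\right)} = \frac{1}{-24048 + \left(-1 + 4 \left(-1\right)\right)} = \frac{1}{-24048 - 5} = \frac{1}{-24053} = - \frac{1}{24053}$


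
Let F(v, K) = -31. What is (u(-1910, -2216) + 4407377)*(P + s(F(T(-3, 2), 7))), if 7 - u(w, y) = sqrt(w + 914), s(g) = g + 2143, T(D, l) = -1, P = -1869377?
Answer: -8229753884760 + 3734530*I*sqrt(249) ≈ -8.2298e+12 + 5.893e+7*I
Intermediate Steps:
s(g) = 2143 + g
u(w, y) = 7 - sqrt(914 + w) (u(w, y) = 7 - sqrt(w + 914) = 7 - sqrt(914 + w))
(u(-1910, -2216) + 4407377)*(P + s(F(T(-3, 2), 7))) = ((7 - sqrt(914 - 1910)) + 4407377)*(-1869377 + (2143 - 31)) = ((7 - sqrt(-996)) + 4407377)*(-1869377 + 2112) = ((7 - 2*I*sqrt(249)) + 4407377)*(-1867265) = (4407384 - 2*I*sqrt(249))*(-1867265) = -8229753884760 + 3734530*I*sqrt(249)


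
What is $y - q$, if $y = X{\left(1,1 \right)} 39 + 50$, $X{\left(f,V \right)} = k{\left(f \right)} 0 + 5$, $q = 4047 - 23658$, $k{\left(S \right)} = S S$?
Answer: $19856$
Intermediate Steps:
$k{\left(S \right)} = S^{2}$
$q = -19611$ ($q = 4047 - 23658 = -19611$)
$X{\left(f,V \right)} = 5$ ($X{\left(f,V \right)} = f^{2} \cdot 0 + 5 = 0 + 5 = 5$)
$y = 245$ ($y = 5 \cdot 39 + 50 = 195 + 50 = 245$)
$y - q = 245 - -19611 = 245 + 19611 = 19856$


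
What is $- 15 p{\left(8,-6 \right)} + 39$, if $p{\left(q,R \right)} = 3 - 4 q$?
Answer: $474$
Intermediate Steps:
$- 15 p{\left(8,-6 \right)} + 39 = - 15 \left(3 - 32\right) + 39 = \left(-15\right) \left(-29\right) + 39 = 435 + 39 = 474$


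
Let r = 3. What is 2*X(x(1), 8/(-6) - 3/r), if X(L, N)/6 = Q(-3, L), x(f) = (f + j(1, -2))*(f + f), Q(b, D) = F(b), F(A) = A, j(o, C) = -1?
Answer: -36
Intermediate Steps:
Q(b, D) = b
x(f) = 2*f*(-1 + f) (x(f) = (f - 1)*(f + f) = (-1 + f)*(2*f) = 2*f*(-1 + f))
X(L, N) = -18 (X(L, N) = 6*(-3) = -18)
2*X(x(1), 8/(-6) - 3/r) = 2*(-18) = -36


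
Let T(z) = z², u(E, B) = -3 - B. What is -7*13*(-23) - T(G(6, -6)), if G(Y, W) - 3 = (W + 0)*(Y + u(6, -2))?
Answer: 1364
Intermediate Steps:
G(Y, W) = 3 + W*(-1 + Y) (G(Y, W) = 3 + (W + 0)*(Y + (-3 - 1*(-2))) = 3 + W*(Y + (-3 + 2)) = 3 + W*(Y - 1) = 3 + W*(-1 + Y))
-7*13*(-23) - T(G(6, -6)) = -7*13*(-23) - (3 - 1*(-6) - 6*6)² = -91*(-23) - (3 + 6 - 36)² = 2093 - 1*(-27)² = 2093 - 1*729 = 2093 - 729 = 1364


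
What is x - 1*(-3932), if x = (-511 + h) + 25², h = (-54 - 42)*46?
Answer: -370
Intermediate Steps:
h = -4416 (h = -96*46 = -4416)
x = -4302 (x = (-511 - 4416) + 25² = -4927 + 625 = -4302)
x - 1*(-3932) = -4302 - 1*(-3932) = -4302 + 3932 = -370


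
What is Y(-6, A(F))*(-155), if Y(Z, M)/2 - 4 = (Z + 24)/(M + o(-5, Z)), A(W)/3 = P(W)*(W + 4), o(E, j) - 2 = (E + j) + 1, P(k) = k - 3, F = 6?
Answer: -53630/41 ≈ -1308.0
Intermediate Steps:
P(k) = -3 + k
o(E, j) = 3 + E + j (o(E, j) = 2 + ((E + j) + 1) = 2 + (1 + E + j) = 3 + E + j)
A(W) = 3*(-3 + W)*(4 + W) (A(W) = 3*((-3 + W)*(W + 4)) = 3*((-3 + W)*(4 + W)) = 3*(-3 + W)*(4 + W))
Y(Z, M) = 8 + 2*(24 + Z)/(-2 + M + Z) (Y(Z, M) = 8 + 2*((Z + 24)/(M + (3 - 5 + Z))) = 8 + 2*((24 + Z)/(M + (-2 + Z))) = 8 + 2*((24 + Z)/(-2 + M + Z)) = 8 + 2*(24 + Z)/(-2 + M + Z))
Y(-6, A(F))*(-155) = (2*(16 + 4*(3*(-3 + 6)*(4 + 6)) + 5*(-6))/(-2 + 3*(-3 + 6)*(4 + 6) - 6))*(-155) = (2*(16 + 4*(3*3*10) - 30)/(-2 + 3*3*10 - 6))*(-155) = (2*(16 + 4*90 - 30)/(-2 + 90 - 6))*(-155) = (2*(16 + 360 - 30)/82)*(-155) = (2*(1/82)*346)*(-155) = (346/41)*(-155) = -53630/41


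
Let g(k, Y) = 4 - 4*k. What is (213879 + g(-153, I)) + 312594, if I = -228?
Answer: 527089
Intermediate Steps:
(213879 + g(-153, I)) + 312594 = (213879 + (4 - 4*(-153))) + 312594 = (213879 + (4 + 612)) + 312594 = (213879 + 616) + 312594 = 214495 + 312594 = 527089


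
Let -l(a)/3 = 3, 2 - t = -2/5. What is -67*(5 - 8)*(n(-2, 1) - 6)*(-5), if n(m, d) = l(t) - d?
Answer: 16080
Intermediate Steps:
t = 12/5 (t = 2 - (-2)/5 = 2 - 1*(-⅖) = 2 + ⅖ = 12/5 ≈ 2.4000)
l(a) = -9 (l(a) = -3*3 = -9)
n(m, d) = -9 - d
-67*(5 - 8)*(n(-2, 1) - 6)*(-5) = -67*(5 - 8)*((-9 - 1*1) - 6)*(-5) = -67*(-3*((-9 - 1) - 6))*(-5) = -67*(-3*(-10 - 6))*(-5) = -67*(-3*(-16))*(-5) = -3216*(-5) = -67*(-240) = 16080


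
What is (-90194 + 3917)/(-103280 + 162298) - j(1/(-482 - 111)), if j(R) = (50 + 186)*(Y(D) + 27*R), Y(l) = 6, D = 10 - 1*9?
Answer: -49231805949/34997674 ≈ -1406.7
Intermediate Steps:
D = 1 (D = 10 - 9 = 1)
j(R) = 1416 + 6372*R (j(R) = (50 + 186)*(6 + 27*R) = 236*(6 + 27*R) = 1416 + 6372*R)
(-90194 + 3917)/(-103280 + 162298) - j(1/(-482 - 111)) = (-90194 + 3917)/(-103280 + 162298) - (1416 + 6372/(-482 - 111)) = -86277/59018 - (1416 + 6372/(-593)) = -86277*1/59018 - (1416 + 6372*(-1/593)) = -86277/59018 - (1416 - 6372/593) = -86277/59018 - 1*833316/593 = -86277/59018 - 833316/593 = -49231805949/34997674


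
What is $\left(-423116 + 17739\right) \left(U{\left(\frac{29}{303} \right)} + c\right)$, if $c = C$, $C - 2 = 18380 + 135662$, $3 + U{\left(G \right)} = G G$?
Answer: $- \frac{5732983825380770}{91809} \approx -6.2445 \cdot 10^{10}$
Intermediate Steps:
$U{\left(G \right)} = -3 + G^{2}$ ($U{\left(G \right)} = -3 + G G = -3 + G^{2}$)
$C = 154044$ ($C = 2 + \left(18380 + 135662\right) = 2 + 154042 = 154044$)
$c = 154044$
$\left(-423116 + 17739\right) \left(U{\left(\frac{29}{303} \right)} + c\right) = \left(-423116 + 17739\right) \left(\left(-3 + \left(\frac{29}{303}\right)^{2}\right) + 154044\right) = - 405377 \left(\left(-3 + \left(29 \cdot \frac{1}{303}\right)^{2}\right) + 154044\right) = - 405377 \left(\left(-3 + \left(\frac{29}{303}\right)^{2}\right) + 154044\right) = - 405377 \left(\left(-3 + \frac{841}{91809}\right) + 154044\right) = - 405377 \left(- \frac{274586}{91809} + 154044\right) = \left(-405377\right) \frac{14142351010}{91809} = - \frac{5732983825380770}{91809}$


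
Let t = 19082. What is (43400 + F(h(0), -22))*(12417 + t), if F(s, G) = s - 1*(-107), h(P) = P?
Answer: 1370426993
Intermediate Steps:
F(s, G) = 107 + s (F(s, G) = s + 107 = 107 + s)
(43400 + F(h(0), -22))*(12417 + t) = (43400 + (107 + 0))*(12417 + 19082) = (43400 + 107)*31499 = 43507*31499 = 1370426993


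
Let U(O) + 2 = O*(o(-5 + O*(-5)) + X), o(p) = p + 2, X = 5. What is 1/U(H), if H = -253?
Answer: -1/320553 ≈ -3.1196e-6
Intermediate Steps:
o(p) = 2 + p
U(O) = -2 + O*(2 - 5*O) (U(O) = -2 + O*((2 + (-5 + O*(-5))) + 5) = -2 + O*((2 + (-5 - 5*O)) + 5) = -2 + O*((-3 - 5*O) + 5) = -2 + O*(2 - 5*O))
1/U(H) = 1/(-2 - 5*(-253)² + 2*(-253)) = 1/(-2 - 5*64009 - 506) = 1/(-2 - 320045 - 506) = 1/(-320553) = -1/320553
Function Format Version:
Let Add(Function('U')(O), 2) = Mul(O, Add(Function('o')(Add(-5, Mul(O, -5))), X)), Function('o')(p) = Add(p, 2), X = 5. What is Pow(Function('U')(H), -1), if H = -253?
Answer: Rational(-1, 320553) ≈ -3.1196e-6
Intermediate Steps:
Function('o')(p) = Add(2, p)
Function('U')(O) = Add(-2, Mul(O, Add(2, Mul(-5, O)))) (Function('U')(O) = Add(-2, Mul(O, Add(Add(2, Add(-5, Mul(O, -5))), 5))) = Add(-2, Mul(O, Add(Add(2, Add(-5, Mul(-5, O))), 5))) = Add(-2, Mul(O, Add(Add(-3, Mul(-5, O)), 5))) = Add(-2, Mul(O, Add(2, Mul(-5, O)))))
Pow(Function('U')(H), -1) = Pow(Add(-2, Mul(-5, Pow(-253, 2)), Mul(2, -253)), -1) = Pow(Add(-2, Mul(-5, 64009), -506), -1) = Pow(Add(-2, -320045, -506), -1) = Pow(-320553, -1) = Rational(-1, 320553)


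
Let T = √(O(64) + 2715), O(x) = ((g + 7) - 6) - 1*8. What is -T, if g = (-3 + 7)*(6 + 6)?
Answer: -2*√689 ≈ -52.498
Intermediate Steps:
g = 48 (g = 4*12 = 48)
O(x) = 41 (O(x) = ((48 + 7) - 6) - 1*8 = (55 - 6) - 8 = 49 - 8 = 41)
T = 2*√689 (T = √(41 + 2715) = √2756 = 2*√689 ≈ 52.498)
-T = -2*√689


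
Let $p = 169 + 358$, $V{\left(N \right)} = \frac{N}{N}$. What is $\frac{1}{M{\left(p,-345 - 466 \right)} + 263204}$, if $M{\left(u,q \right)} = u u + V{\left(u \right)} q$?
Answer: $\frac{1}{540122} \approx 1.8514 \cdot 10^{-6}$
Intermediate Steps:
$V{\left(N \right)} = 1$
$p = 527$
$M{\left(u,q \right)} = q + u^{2}$ ($M{\left(u,q \right)} = u u + 1 q = u^{2} + q = q + u^{2}$)
$\frac{1}{M{\left(p,-345 - 466 \right)} + 263204} = \frac{1}{\left(\left(-345 - 466\right) + 527^{2}\right) + 263204} = \frac{1}{\left(\left(-345 - 466\right) + 277729\right) + 263204} = \frac{1}{\left(-811 + 277729\right) + 263204} = \frac{1}{276918 + 263204} = \frac{1}{540122}$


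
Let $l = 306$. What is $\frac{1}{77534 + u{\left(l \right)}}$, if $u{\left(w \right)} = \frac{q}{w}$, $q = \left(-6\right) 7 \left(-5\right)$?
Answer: $\frac{51}{3954269} \approx 1.2897 \cdot 10^{-5}$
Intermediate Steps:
$q = 210$ ($q = \left(-42\right) \left(-5\right) = 210$)
$u{\left(w \right)} = \frac{210}{w}$
$\frac{1}{77534 + u{\left(l \right)}} = \frac{1}{77534 + \frac{210}{306}} = \frac{1}{77534 + 210 \cdot \frac{1}{306}} = \frac{1}{77534 + \frac{35}{51}} = \frac{1}{\frac{3954269}{51}} = \frac{51}{3954269}$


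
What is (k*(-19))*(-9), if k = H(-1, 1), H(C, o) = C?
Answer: -171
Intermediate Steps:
k = -1
(k*(-19))*(-9) = -1*(-19)*(-9) = 19*(-9) = -171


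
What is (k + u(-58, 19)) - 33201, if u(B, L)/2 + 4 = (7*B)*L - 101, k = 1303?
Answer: -47536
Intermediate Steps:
u(B, L) = -210 + 14*B*L (u(B, L) = -8 + 2*((7*B)*L - 101) = -8 + 2*(7*B*L - 101) = -8 + 2*(-101 + 7*B*L) = -8 + (-202 + 14*B*L) = -210 + 14*B*L)
(k + u(-58, 19)) - 33201 = (1303 + (-210 + 14*(-58)*19)) - 33201 = (1303 + (-210 - 15428)) - 33201 = (1303 - 15638) - 33201 = -14335 - 33201 = -47536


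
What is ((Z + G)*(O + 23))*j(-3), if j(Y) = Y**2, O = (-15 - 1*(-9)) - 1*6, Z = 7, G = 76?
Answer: 8217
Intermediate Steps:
O = -12 (O = (-15 + 9) - 6 = -6 - 6 = -12)
((Z + G)*(O + 23))*j(-3) = ((7 + 76)*(-12 + 23))*(-3)**2 = (83*11)*9 = 913*9 = 8217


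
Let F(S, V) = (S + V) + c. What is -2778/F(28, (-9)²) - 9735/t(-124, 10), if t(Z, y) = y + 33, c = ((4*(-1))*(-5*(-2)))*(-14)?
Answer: -2210723/9589 ≈ -230.55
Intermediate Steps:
c = 560 (c = -4*10*(-14) = -40*(-14) = 560)
F(S, V) = 560 + S + V (F(S, V) = (S + V) + 560 = 560 + S + V)
t(Z, y) = 33 + y
-2778/F(28, (-9)²) - 9735/t(-124, 10) = -2778/(560 + 28 + (-9)²) - 9735/(33 + 10) = -2778/(560 + 28 + 81) - 9735/43 = -2778/669 - 9735*1/43 = -2778*1/669 - 9735/43 = -926/223 - 9735/43 = -2210723/9589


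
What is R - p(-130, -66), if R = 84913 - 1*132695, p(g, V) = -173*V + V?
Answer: -59134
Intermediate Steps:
p(g, V) = -172*V
R = -47782 (R = 84913 - 132695 = -47782)
R - p(-130, -66) = -47782 - (-172)*(-66) = -47782 - 1*11352 = -47782 - 11352 = -59134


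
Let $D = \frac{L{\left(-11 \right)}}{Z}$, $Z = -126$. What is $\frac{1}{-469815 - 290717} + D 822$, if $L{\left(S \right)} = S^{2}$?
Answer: $- \frac{12607338985}{15971172} \approx -789.38$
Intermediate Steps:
$D = - \frac{121}{126}$ ($D = \frac{\left(-11\right)^{2}}{-126} = 121 \left(- \frac{1}{126}\right) = - \frac{121}{126} \approx -0.96032$)
$\frac{1}{-469815 - 290717} + D 822 = \frac{1}{-469815 - 290717} - \frac{16577}{21} = \frac{1}{-760532} - \frac{16577}{21} = - \frac{1}{760532} - \frac{16577}{21} = - \frac{12607338985}{15971172}$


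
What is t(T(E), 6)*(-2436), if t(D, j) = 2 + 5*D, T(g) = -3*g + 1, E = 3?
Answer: 92568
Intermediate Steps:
T(g) = 1 - 3*g
t(T(E), 6)*(-2436) = (2 + 5*(1 - 3*3))*(-2436) = (2 + 5*(1 - 9))*(-2436) = (2 + 5*(-8))*(-2436) = (2 - 40)*(-2436) = -38*(-2436) = 92568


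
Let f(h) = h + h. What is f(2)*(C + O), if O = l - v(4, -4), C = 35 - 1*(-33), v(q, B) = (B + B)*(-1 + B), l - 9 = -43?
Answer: -24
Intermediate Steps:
l = -34 (l = 9 - 43 = -34)
v(q, B) = 2*B*(-1 + B) (v(q, B) = (2*B)*(-1 + B) = 2*B*(-1 + B))
f(h) = 2*h
C = 68 (C = 35 + 33 = 68)
O = -74 (O = -34 - 2*(-4)*(-1 - 4) = -34 - 2*(-4)*(-5) = -34 - 1*40 = -34 - 40 = -74)
f(2)*(C + O) = (2*2)*(68 - 74) = 4*(-6) = -24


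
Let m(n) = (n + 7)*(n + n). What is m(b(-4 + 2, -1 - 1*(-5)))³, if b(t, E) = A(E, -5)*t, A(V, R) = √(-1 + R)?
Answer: 566784 - 61824*I*√6 ≈ 5.6678e+5 - 1.5144e+5*I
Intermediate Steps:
b(t, E) = I*t*√6 (b(t, E) = √(-1 - 5)*t = √(-6)*t = (I*√6)*t = I*t*√6)
m(n) = 2*n*(7 + n) (m(n) = (7 + n)*(2*n) = 2*n*(7 + n))
m(b(-4 + 2, -1 - 1*(-5)))³ = (2*(I*(-4 + 2)*√6)*(7 + I*(-4 + 2)*√6))³ = (2*(I*(-2)*√6)*(7 + I*(-2)*√6))³ = (2*(-2*I*√6)*(7 - 2*I*√6))³ = (-4*I*√6*(7 - 2*I*√6))³ = 384*I*√6*(7 - 2*I*√6)³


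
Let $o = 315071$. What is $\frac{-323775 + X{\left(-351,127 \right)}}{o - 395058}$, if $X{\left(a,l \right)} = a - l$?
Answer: $\frac{324253}{79987} \approx 4.0538$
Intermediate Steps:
$\frac{-323775 + X{\left(-351,127 \right)}}{o - 395058} = \frac{-323775 - 478}{315071 - 395058} = \frac{-323775 - 478}{-79987} = \left(-323775 - 478\right) \left(- \frac{1}{79987}\right) = \left(-324253\right) \left(- \frac{1}{79987}\right) = \frac{324253}{79987}$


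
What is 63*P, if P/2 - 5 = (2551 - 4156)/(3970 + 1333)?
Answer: 3138660/5303 ≈ 591.87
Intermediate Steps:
P = 49820/5303 (P = 10 + 2*((2551 - 4156)/(3970 + 1333)) = 10 + 2*(-1605/5303) = 10 - 3210/5303 = 49820/5303 ≈ 9.3947)
63*P = 63*(49820/5303) = 3138660/5303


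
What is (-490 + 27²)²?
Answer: 57121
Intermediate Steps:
(-490 + 27²)² = (-490 + 729)² = 239² = 57121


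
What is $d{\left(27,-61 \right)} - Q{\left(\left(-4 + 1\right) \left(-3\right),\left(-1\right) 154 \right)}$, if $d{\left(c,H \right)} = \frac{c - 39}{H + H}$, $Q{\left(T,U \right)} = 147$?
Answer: $- \frac{8961}{61} \approx -146.9$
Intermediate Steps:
$d{\left(c,H \right)} = \frac{-39 + c}{2 H}$
$d{\left(27,-61 \right)} - Q{\left(\left(-4 + 1\right) \left(-3\right),\left(-1\right) 154 \right)} = \frac{-39 + 27}{2 \left(-61\right)} - 147 = \frac{1}{2} \left(- \frac{1}{61}\right) \left(-12\right) - 147 = \frac{6}{61} - 147 = - \frac{8961}{61}$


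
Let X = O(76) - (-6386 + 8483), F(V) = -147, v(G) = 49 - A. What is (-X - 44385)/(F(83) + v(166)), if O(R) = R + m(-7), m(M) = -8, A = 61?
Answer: 42356/159 ≈ 266.39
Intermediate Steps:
v(G) = -12 (v(G) = 49 - 1*61 = 49 - 61 = -12)
O(R) = -8 + R (O(R) = R - 8 = -8 + R)
X = -2029 (X = (-8 + 76) - (-6386 + 8483) = 68 - 1*2097 = 68 - 2097 = -2029)
(-X - 44385)/(F(83) + v(166)) = (-1*(-2029) - 44385)/(-147 - 12) = (2029 - 44385)/(-159) = -42356*(-1/159) = 42356/159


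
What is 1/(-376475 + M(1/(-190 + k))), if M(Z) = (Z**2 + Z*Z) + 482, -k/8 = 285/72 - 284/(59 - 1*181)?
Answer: -1933624729/727029362663919 ≈ -2.6596e-6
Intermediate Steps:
k = -9203/183 (k = -8*(285/72 - 284/(59 - 1*181)) = -8*(285*(1/72) - 284/(59 - 181)) = -8*(95/24 - 284/(-122)) = -8*(95/24 - 284*(-1/122)) = -8*(95/24 + 142/61) = -8*9203/1464 = -9203/183 ≈ -50.290)
M(Z) = 482 + 2*Z**2 (M(Z) = (Z**2 + Z**2) + 482 = 2*Z**2 + 482 = 482 + 2*Z**2)
1/(-376475 + M(1/(-190 + k))) = 1/(-376475 + (482 + 2*(1/(-190 - 9203/183))**2)) = 1/(-376475 + (482 + 2*(1/(-43973/183))**2)) = 1/(-376475 + (482 + 2*(-183/43973)**2)) = 1/(-376475 + (482 + 2*(33489/1933624729))) = 1/(-376475 + (482 + 66978/1933624729)) = 1/(-376475 + 932007186356/1933624729) = 1/(-727029362663919/1933624729) = -1933624729/727029362663919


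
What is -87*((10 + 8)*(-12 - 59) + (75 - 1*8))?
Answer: 105357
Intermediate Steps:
-87*((10 + 8)*(-12 - 59) + (75 - 1*8)) = -87*(18*(-71) + (75 - 8)) = -87*(-1278 + 67) = -87*(-1211) = 105357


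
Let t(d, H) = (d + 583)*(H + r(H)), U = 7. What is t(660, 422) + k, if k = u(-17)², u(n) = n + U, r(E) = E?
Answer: 1049192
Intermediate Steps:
t(d, H) = 2*H*(583 + d) (t(d, H) = (d + 583)*(H + H) = (583 + d)*(2*H) = 2*H*(583 + d))
u(n) = 7 + n (u(n) = n + 7 = 7 + n)
k = 100 (k = (7 - 17)² = (-10)² = 100)
t(660, 422) + k = 2*422*(583 + 660) + 100 = 2*422*1243 + 100 = 1049092 + 100 = 1049192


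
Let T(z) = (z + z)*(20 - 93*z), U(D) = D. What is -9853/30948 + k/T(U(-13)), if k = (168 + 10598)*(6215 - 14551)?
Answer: 1388562526843/494456196 ≈ 2808.3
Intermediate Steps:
k = -89745376 (k = 10766*(-8336) = -89745376)
T(z) = 2*z*(20 - 93*z) (T(z) = (2*z)*(20 - 93*z) = 2*z*(20 - 93*z))
-9853/30948 + k/T(U(-13)) = -9853/30948 - 89745376*(-1/(26*(20 - 93*(-13)))) = -9853*1/30948 - 89745376*(-1/(26*(20 + 1209))) = -9853/30948 - 89745376/(2*(-13)*1229) = -9853/30948 - 89745376/(-31954) = -9853/30948 - 89745376*(-1/31954) = -9853/30948 + 44872688/15977 = 1388562526843/494456196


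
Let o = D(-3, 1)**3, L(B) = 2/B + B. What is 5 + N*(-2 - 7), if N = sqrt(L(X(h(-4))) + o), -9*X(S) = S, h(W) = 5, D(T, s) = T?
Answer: 5 - 3*I*sqrt(7010)/5 ≈ 5.0 - 50.235*I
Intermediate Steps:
X(S) = -S/9
L(B) = B + 2/B
o = -27 (o = (-3)**3 = -27)
N = I*sqrt(7010)/15 (N = sqrt((-1/9*5 + 2/((-1/9*5))) - 27) = sqrt((-5/9 + 2/(-5/9)) - 27) = sqrt((-5/9 + 2*(-9/5)) - 27) = sqrt((-5/9 - 18/5) - 27) = sqrt(-187/45 - 27) = sqrt(-1402/45) = I*sqrt(7010)/15 ≈ 5.5817*I)
5 + N*(-2 - 7) = 5 + (I*sqrt(7010)/15)*(-2 - 7) = 5 + (I*sqrt(7010)/15)*(-9) = 5 - 3*I*sqrt(7010)/5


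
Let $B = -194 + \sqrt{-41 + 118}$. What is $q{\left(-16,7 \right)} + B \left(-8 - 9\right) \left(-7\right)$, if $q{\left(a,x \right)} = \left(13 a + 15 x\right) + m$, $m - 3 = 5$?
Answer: $-23181 + 119 \sqrt{77} \approx -22137.0$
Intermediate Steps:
$m = 8$ ($m = 3 + 5 = 8$)
$q{\left(a,x \right)} = 8 + 13 a + 15 x$ ($q{\left(a,x \right)} = \left(13 a + 15 x\right) + 8 = 8 + 13 a + 15 x$)
$B = -194 + \sqrt{77} \approx -185.23$
$q{\left(-16,7 \right)} + B \left(-8 - 9\right) \left(-7\right) = \left(8 + 13 \left(-16\right) + 15 \cdot 7\right) + \left(-194 + \sqrt{77}\right) \left(-8 - 9\right) \left(-7\right) = \left(8 - 208 + 105\right) + \left(-194 + \sqrt{77}\right) \left(\left(-17\right) \left(-7\right)\right) = -95 + \left(-194 + \sqrt{77}\right) 119 = -95 - \left(23086 - 119 \sqrt{77}\right) = -23181 + 119 \sqrt{77}$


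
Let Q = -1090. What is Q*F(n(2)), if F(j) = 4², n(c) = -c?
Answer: -17440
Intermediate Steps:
F(j) = 16
Q*F(n(2)) = -1090*16 = -17440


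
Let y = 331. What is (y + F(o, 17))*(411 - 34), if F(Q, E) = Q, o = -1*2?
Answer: 124033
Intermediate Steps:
o = -2
(y + F(o, 17))*(411 - 34) = (331 - 2)*(411 - 34) = 329*377 = 124033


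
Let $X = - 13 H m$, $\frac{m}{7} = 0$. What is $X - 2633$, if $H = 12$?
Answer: $-2633$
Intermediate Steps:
$m = 0$ ($m = 7 \cdot 0 = 0$)
$X = 0$ ($X = \left(-13\right) 12 \cdot 0 = \left(-156\right) 0 = 0$)
$X - 2633 = 0 - 2633 = -2633$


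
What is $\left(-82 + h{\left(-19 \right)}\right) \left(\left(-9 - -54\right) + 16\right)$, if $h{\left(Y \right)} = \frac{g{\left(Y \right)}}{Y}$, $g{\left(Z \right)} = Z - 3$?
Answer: $- \frac{93696}{19} \approx -4931.4$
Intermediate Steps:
$g{\left(Z \right)} = -3 + Z$
$h{\left(Y \right)} = \frac{-3 + Y}{Y}$
$\left(-82 + h{\left(-19 \right)}\right) \left(\left(-9 - -54\right) + 16\right) = \left(-82 + \frac{-3 - 19}{-19}\right) \left(\left(-9 - -54\right) + 16\right) = \left(-82 - - \frac{22}{19}\right) \left(\left(-9 + 54\right) + 16\right) = \left(-82 + \frac{22}{19}\right) \left(45 + 16\right) = \left(- \frac{1536}{19}\right) 61 = - \frac{93696}{19}$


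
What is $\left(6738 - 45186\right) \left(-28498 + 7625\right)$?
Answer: $802525104$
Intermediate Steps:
$\left(6738 - 45186\right) \left(-28498 + 7625\right) = \left(-38448\right) \left(-20873\right) = 802525104$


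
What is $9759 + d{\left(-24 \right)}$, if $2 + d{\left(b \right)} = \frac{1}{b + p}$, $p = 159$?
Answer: $\frac{1317196}{135} \approx 9757.0$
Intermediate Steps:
$d{\left(b \right)} = -2 + \frac{1}{159 + b}$ ($d{\left(b \right)} = -2 + \frac{1}{b + 159} = -2 + \frac{1}{159 + b}$)
$9759 + d{\left(-24 \right)} = 9759 + \frac{-317 - -48}{159 - 24} = 9759 + \frac{-317 + 48}{135} = 9759 + \frac{1}{135} \left(-269\right) = 9759 - \frac{269}{135} = \frac{1317196}{135}$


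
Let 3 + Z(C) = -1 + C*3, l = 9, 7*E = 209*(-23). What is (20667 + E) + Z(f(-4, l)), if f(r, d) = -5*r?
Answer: 140254/7 ≈ 20036.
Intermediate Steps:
E = -4807/7 (E = (209*(-23))/7 = (1/7)*(-4807) = -4807/7 ≈ -686.71)
Z(C) = -4 + 3*C (Z(C) = -3 + (-1 + C*3) = -3 + (-1 + 3*C) = -4 + 3*C)
(20667 + E) + Z(f(-4, l)) = (20667 - 4807/7) + (-4 + 3*(-5*(-4))) = 139862/7 + (-4 + 3*20) = 139862/7 + (-4 + 60) = 139862/7 + 56 = 140254/7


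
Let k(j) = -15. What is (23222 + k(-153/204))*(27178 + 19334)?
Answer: 1079403984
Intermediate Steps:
(23222 + k(-153/204))*(27178 + 19334) = (23222 - 15)*(27178 + 19334) = 23207*46512 = 1079403984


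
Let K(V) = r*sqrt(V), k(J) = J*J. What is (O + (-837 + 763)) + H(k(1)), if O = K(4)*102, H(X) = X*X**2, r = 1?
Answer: 131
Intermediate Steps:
k(J) = J**2
K(V) = sqrt(V) (K(V) = 1*sqrt(V) = sqrt(V))
H(X) = X**3
O = 204 (O = sqrt(4)*102 = 2*102 = 204)
(O + (-837 + 763)) + H(k(1)) = (204 + (-837 + 763)) + (1**2)**3 = (204 - 74) + 1**3 = 130 + 1 = 131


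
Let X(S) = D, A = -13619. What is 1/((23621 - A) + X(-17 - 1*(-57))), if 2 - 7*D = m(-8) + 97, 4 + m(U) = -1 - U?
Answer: 1/37226 ≈ 2.6863e-5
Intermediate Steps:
m(U) = -5 - U (m(U) = -4 + (-1 - U) = -5 - U)
D = -14 (D = 2/7 - ((-5 - 1*(-8)) + 97)/7 = 2/7 - ((-5 + 8) + 97)/7 = 2/7 - (3 + 97)/7 = 2/7 - 1/7*100 = 2/7 - 100/7 = -14)
X(S) = -14
1/((23621 - A) + X(-17 - 1*(-57))) = 1/((23621 - 1*(-13619)) - 14) = 1/((23621 + 13619) - 14) = 1/(37240 - 14) = 1/37226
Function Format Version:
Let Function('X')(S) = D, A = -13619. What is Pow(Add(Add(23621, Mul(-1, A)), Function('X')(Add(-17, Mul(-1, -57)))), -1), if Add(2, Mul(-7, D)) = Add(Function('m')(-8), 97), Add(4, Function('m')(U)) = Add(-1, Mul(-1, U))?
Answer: Rational(1, 37226) ≈ 2.6863e-5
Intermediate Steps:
Function('m')(U) = Add(-5, Mul(-1, U)) (Function('m')(U) = Add(-4, Add(-1, Mul(-1, U))) = Add(-5, Mul(-1, U)))
D = -14 (D = Add(Rational(2, 7), Mul(Rational(-1, 7), Add(Add(-5, Mul(-1, -8)), 97))) = Add(Rational(2, 7), Mul(Rational(-1, 7), Add(Add(-5, 8), 97))) = Add(Rational(2, 7), Mul(Rational(-1, 7), Add(3, 97))) = Add(Rational(2, 7), Mul(Rational(-1, 7), 100)) = Add(Rational(2, 7), Rational(-100, 7)) = -14)
Function('X')(S) = -14
Pow(Add(Add(23621, Mul(-1, A)), Function('X')(Add(-17, Mul(-1, -57)))), -1) = Pow(Add(Add(23621, Mul(-1, -13619)), -14), -1) = Pow(Add(Add(23621, 13619), -14), -1) = Pow(Add(37240, -14), -1) = Pow(37226, -1) = Rational(1, 37226)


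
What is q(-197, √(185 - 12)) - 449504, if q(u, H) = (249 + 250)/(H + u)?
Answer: -17367134847/38636 - 499*√173/38636 ≈ -4.4951e+5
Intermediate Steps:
q(u, H) = 499/(H + u)
q(-197, √(185 - 12)) - 449504 = 499/(√(185 - 12) - 197) - 449504 = 499/(√173 - 197) - 449504 = 499/(-197 + √173) - 449504 = -449504 + 499/(-197 + √173)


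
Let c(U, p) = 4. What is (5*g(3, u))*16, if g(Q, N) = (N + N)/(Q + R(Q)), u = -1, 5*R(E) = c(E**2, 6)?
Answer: -800/19 ≈ -42.105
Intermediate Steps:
R(E) = 4/5 (R(E) = (1/5)*4 = 4/5)
g(Q, N) = 2*N/(4/5 + Q) (g(Q, N) = (N + N)/(Q + 4/5) = (2*N)/(4/5 + Q) = 2*N/(4/5 + Q))
(5*g(3, u))*16 = (5*(10*(-1)/(4 + 5*3)))*16 = (5*(10*(-1)/(4 + 15)))*16 = (5*(10*(-1)/19))*16 = (5*(10*(-1)*(1/19)))*16 = (5*(-10/19))*16 = -50/19*16 = -800/19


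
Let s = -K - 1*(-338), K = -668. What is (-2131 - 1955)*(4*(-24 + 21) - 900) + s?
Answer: 3727438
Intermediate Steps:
s = 1006 (s = -1*(-668) - 1*(-338) = 668 + 338 = 1006)
(-2131 - 1955)*(4*(-24 + 21) - 900) + s = (-2131 - 1955)*(4*(-24 + 21) - 900) + 1006 = -4086*(4*(-3) - 900) + 1006 = -4086*(-12 - 900) + 1006 = -4086*(-912) + 1006 = 3726432 + 1006 = 3727438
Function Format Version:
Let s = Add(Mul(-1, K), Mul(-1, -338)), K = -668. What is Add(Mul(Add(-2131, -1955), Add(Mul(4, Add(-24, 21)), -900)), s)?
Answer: 3727438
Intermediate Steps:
s = 1006 (s = Add(Mul(-1, -668), Mul(-1, -338)) = Add(668, 338) = 1006)
Add(Mul(Add(-2131, -1955), Add(Mul(4, Add(-24, 21)), -900)), s) = Add(Mul(Add(-2131, -1955), Add(Mul(4, Add(-24, 21)), -900)), 1006) = Add(Mul(-4086, Add(Mul(4, -3), -900)), 1006) = Add(Mul(-4086, Add(-12, -900)), 1006) = Add(Mul(-4086, -912), 1006) = Add(3726432, 1006) = 3727438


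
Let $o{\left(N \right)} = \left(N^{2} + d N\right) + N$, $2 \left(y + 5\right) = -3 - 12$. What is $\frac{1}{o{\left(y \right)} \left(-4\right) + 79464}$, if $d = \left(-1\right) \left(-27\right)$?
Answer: $\frac{1}{80239} \approx 1.2463 \cdot 10^{-5}$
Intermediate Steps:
$y = - \frac{25}{2}$ ($y = -5 + \frac{-3 - 12}{2} = -5 + \frac{1}{2} \left(-15\right) = -5 - \frac{15}{2} = - \frac{25}{2} \approx -12.5$)
$d = 27$
$o{\left(N \right)} = N^{2} + 28 N$ ($o{\left(N \right)} = \left(N^{2} + 27 N\right) + N = N^{2} + 28 N$)
$\frac{1}{o{\left(y \right)} \left(-4\right) + 79464} = \frac{1}{- \frac{25 \left(28 - \frac{25}{2}\right)}{2} \left(-4\right) + 79464} = \frac{1}{\left(- \frac{25}{2}\right) \frac{31}{2} \left(-4\right) + 79464} = \frac{1}{\left(- \frac{775}{4}\right) \left(-4\right) + 79464} = \frac{1}{775 + 79464} = \frac{1}{80239}$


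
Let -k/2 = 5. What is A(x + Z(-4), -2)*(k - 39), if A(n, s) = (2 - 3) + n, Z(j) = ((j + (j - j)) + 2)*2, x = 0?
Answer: 245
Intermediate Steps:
k = -10 (k = -2*5 = -10)
Z(j) = 4 + 2*j (Z(j) = ((j + 0) + 2)*2 = (j + 2)*2 = (2 + j)*2 = 4 + 2*j)
A(n, s) = -1 + n
A(x + Z(-4), -2)*(k - 39) = (-1 + (0 + (4 + 2*(-4))))*(-10 - 39) = (-1 + (0 + (4 - 8)))*(-49) = (-1 + (0 - 4))*(-49) = (-1 - 4)*(-49) = -5*(-49) = 245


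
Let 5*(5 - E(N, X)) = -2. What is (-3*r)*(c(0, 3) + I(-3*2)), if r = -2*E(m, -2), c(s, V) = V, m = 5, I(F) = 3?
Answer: 972/5 ≈ 194.40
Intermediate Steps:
E(N, X) = 27/5 (E(N, X) = 5 - ⅕*(-2) = 5 + ⅖ = 27/5)
r = -54/5 (r = -2*27/5 = -54/5 ≈ -10.800)
(-3*r)*(c(0, 3) + I(-3*2)) = (-3*(-54/5))*(3 + 3) = (162/5)*6 = 972/5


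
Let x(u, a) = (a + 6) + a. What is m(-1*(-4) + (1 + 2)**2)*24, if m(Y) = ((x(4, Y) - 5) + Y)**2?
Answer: 38400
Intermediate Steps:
x(u, a) = 6 + 2*a (x(u, a) = (6 + a) + a = 6 + 2*a)
m(Y) = (1 + 3*Y)**2 (m(Y) = (((6 + 2*Y) - 5) + Y)**2 = ((1 + 2*Y) + Y)**2 = (1 + 3*Y)**2)
m(-1*(-4) + (1 + 2)**2)*24 = (1 + 3*(-1*(-4) + (1 + 2)**2))**2*24 = (1 + 3*(4 + 3**2))**2*24 = (1 + 3*(4 + 9))**2*24 = (1 + 3*13)**2*24 = (1 + 39)**2*24 = 40**2*24 = 1600*24 = 38400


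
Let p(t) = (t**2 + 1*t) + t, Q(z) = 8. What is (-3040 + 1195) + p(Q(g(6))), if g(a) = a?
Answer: -1765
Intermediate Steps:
p(t) = t**2 + 2*t (p(t) = (t**2 + t) + t = (t + t**2) + t = t**2 + 2*t)
(-3040 + 1195) + p(Q(g(6))) = (-3040 + 1195) + 8*(2 + 8) = -1845 + 8*10 = -1845 + 80 = -1765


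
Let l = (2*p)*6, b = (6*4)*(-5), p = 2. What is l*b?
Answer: -2880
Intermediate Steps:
b = -120 (b = 24*(-5) = -120)
l = 24 (l = (2*2)*6 = 4*6 = 24)
l*b = 24*(-120) = -2880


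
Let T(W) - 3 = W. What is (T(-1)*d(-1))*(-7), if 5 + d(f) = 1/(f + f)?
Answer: 77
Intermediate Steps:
T(W) = 3 + W
d(f) = -5 + 1/(2*f) (d(f) = -5 + 1/(f + f) = -5 + 1/(2*f))
(T(-1)*d(-1))*(-7) = ((3 - 1)*(-5 + (½)/(-1)))*(-7) = (2*(-5 + (½)*(-1)))*(-7) = (2*(-5 - ½))*(-7) = (2*(-11/2))*(-7) = -11*(-7) = 77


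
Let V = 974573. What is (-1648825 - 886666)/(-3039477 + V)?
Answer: 2535491/2064904 ≈ 1.2279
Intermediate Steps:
(-1648825 - 886666)/(-3039477 + V) = (-1648825 - 886666)/(-3039477 + 974573) = -2535491/(-2064904) = -2535491*(-1/2064904) = 2535491/2064904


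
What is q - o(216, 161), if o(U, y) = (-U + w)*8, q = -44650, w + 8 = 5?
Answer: -42898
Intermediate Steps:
w = -3 (w = -8 + 5 = -3)
o(U, y) = -24 - 8*U (o(U, y) = (-U - 3)*8 = (-3 - U)*8 = -24 - 8*U)
q - o(216, 161) = -44650 - (-24 - 8*216) = -44650 - (-24 - 1728) = -44650 - 1*(-1752) = -44650 + 1752 = -42898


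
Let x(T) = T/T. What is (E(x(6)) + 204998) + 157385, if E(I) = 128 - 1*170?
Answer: 362341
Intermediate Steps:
x(T) = 1
E(I) = -42 (E(I) = 128 - 170 = -42)
(E(x(6)) + 204998) + 157385 = (-42 + 204998) + 157385 = 204956 + 157385 = 362341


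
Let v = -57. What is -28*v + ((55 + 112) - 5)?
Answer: 1758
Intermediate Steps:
-28*v + ((55 + 112) - 5) = -28*(-57) + ((55 + 112) - 5) = 1596 + (167 - 5) = 1596 + 162 = 1758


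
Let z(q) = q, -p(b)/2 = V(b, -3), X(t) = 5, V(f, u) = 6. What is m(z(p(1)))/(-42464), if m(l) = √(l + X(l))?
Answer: -I*√7/42464 ≈ -6.2306e-5*I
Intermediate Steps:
p(b) = -12 (p(b) = -2*6 = -12)
m(l) = √(5 + l) (m(l) = √(l + 5) = √(5 + l))
m(z(p(1)))/(-42464) = √(5 - 12)/(-42464) = √(-7)*(-1/42464) = (I*√7)*(-1/42464) = -I*√7/42464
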